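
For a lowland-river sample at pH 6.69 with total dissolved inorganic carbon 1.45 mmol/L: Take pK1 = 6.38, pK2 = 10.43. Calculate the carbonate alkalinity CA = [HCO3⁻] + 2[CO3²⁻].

CA = [HCO3⁻] + 2[CO3²⁻] = (α₁ + 2α₂)·DIC
At pH 6.69: [H⁺]/K1 = 10^-0.31 = 0.48978, K2/[H⁺] = 10^-3.74 = 0.00018197
α₁ = 1/(1 + 0.48978 + 0.00018197) = 1/1.4900 = 0.6712; α₂ = α₁·K2/[H⁺] = 0.0001221
α₁ + 2α₂ = 0.6714
CA = 0.6714 × 1.45 = 0.974 mmol/L

CA = 0.974 mmol/L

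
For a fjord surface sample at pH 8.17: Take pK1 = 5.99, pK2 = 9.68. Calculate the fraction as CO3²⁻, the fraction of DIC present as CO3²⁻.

α₂ = 0.0298

α₂ = 1 / (1 + [H⁺]/K2 + [H⁺]²/(K1K2)) = 1 / (1 + 10^+1.51 + 10^-0.67)
   = 1 / (1 + 32.359 + 0.21380) = 1/33.573 = 0.02979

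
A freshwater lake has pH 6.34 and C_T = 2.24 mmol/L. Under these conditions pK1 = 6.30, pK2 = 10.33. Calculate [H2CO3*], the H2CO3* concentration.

[CO2*] = 1.07 mmol/L

α₀ = 1 / (1 + K1/[H⁺] + K1K2/[H⁺]²) = 1 / (1 + 10^+0.04 + 10^-3.95)
   = 1 / (1 + 1.0965 + 0.00011220) = 1/2.0966 = 0.4770
[CO2*] = α₀ × DIC = 0.4770 × 2.24 = 1.07 mmol/L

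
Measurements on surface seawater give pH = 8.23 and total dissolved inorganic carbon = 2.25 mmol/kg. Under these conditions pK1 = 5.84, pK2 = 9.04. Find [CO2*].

α₀ = 1 / (1 + K1/[H⁺] + K1K2/[H⁺]²) = 1 / (1 + 10^+2.39 + 10^+1.58)
   = 1 / (1 + 245.47 + 38.019) = 1/284.49 = 0.003515
[CO2*] = α₀ × DIC = 0.003515 × 2.25 = 0.00791 mmol/kg = 7.91 μmol/kg

[CO2*] = 7.91 μmol/kg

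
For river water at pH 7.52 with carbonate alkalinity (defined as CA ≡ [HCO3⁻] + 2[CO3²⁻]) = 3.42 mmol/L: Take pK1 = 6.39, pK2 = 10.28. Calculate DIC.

DIC = 3.67 mmol/L

CA = [HCO3⁻] + 2[CO3²⁻] = (α₁ + 2α₂)·DIC
At pH 7.52: [H⁺]/K1 = 10^-1.13 = 0.074131, K2/[H⁺] = 10^-2.76 = 0.0017378
α₁ = 1/(1 + 0.074131 + 0.0017378) = 1/1.0759 = 0.9295; α₂ = α₁·K2/[H⁺] = 0.001615
α₁ + 2α₂ = 0.9327
DIC = CA / (α₁ + 2α₂) = 3.42 / 0.9327 = 3.67 mmol/L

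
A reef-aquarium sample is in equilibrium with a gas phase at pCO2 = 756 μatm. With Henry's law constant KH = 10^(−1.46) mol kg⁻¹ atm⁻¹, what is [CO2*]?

KH = 10^(−1.46) = 3.467×10^-2 mol kg⁻¹ atm⁻¹
[CO2*] = KH · pCO2 = 3.467×10^-2 × 756×10^-6 atm = 2.62×10^-5 mol/kg

[CO2*] = 26.2 μmol/kg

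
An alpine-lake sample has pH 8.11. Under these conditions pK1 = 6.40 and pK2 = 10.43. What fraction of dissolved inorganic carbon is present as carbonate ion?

α₂ = 1 / (1 + [H⁺]/K2 + [H⁺]²/(K1K2)) = 1 / (1 + 10^+2.32 + 10^+0.61)
   = 1 / (1 + 208.93 + 4.0738) = 1/214.00 = 0.004673

α₂ = 0.00467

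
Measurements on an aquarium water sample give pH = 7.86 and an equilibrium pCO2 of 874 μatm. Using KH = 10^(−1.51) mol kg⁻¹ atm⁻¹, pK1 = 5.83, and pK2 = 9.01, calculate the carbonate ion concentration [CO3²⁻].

[CO2*] = KH · pCO2 = 10^(−1.51) × 874×10^-6 = 2.701×10^-5 mol/kg
α₀ = 1/(1 + K1/[H⁺] + K1K2/[H⁺]²) = 1/(1 + 10^+2.03 + 10^+0.88) = 0.008640
DIC = [CO2*]/α₀ = 2.701×10^-5 / 0.008640 = 3.126 mmol/kg
[CO3²⁻] = α₂·DIC; α₂ = 0.06554, so [CO3²⁻] = 0.06554 × 3.126 = 0.205 mmol/kg

[CO3²⁻] = 0.205 mmol/kg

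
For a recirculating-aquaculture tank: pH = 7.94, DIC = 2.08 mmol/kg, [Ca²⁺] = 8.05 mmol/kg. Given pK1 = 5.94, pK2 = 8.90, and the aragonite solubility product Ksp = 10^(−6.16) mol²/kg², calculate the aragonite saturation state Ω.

Ω = 2.37

α₂ = 1 / (1 + [H⁺]/K2 + [H⁺]²/(K1K2)) = 1 / (1 + 10^+0.96 + 10^-1.04)
   = 1 / (1 + 9.1201 + 0.091201) = 1/10.211 = 0.09793
[CO3²⁻] = α₂ × DIC = 0.09793 × 2.08 = 0.2037 mmol/kg
Ksp = 10^(−6.16) = 6.918×10^-7
Ω = [Ca²⁺][CO3²⁻]/Ksp = (8.05×10^-3)(2.037×10^-4) / 6.918×10^-7 = 2.37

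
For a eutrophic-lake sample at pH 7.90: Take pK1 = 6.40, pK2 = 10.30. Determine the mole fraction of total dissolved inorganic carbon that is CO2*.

α₀ = 0.0305

α₀ = 1 / (1 + K1/[H⁺] + K1K2/[H⁺]²) = 1 / (1 + 10^+1.50 + 10^-0.90)
   = 1 / (1 + 31.623 + 0.12589) = 1/32.749 = 0.03054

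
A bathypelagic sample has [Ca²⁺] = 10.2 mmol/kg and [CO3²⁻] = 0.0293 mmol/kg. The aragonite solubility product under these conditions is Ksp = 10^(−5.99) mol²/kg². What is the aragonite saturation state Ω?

Ω = 0.292

Ksp = 10^(−5.99) = 1.023×10^-6
Ω = [Ca²⁺][CO3²⁻]/Ksp = (10.2×10^-3)(0.0293×10^-3) / 1.023×10^-6 = 0.292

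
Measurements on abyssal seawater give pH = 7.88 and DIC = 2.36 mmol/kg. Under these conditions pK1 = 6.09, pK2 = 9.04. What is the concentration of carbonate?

α₂ = 1 / (1 + [H⁺]/K2 + [H⁺]²/(K1K2)) = 1 / (1 + 10^+1.16 + 10^-0.63)
   = 1 / (1 + 14.454 + 0.23442) = 1/15.689 = 0.06374
[CO3²⁻] = α₂ × DIC = 0.06374 × 2.36 = 0.150 mmol/kg

[CO3²⁻] = 0.150 mmol/kg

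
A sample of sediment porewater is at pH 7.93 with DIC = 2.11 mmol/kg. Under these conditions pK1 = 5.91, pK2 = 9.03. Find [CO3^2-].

α₂ = 1 / (1 + [H⁺]/K2 + [H⁺]²/(K1K2)) = 1 / (1 + 10^+1.10 + 10^-0.92)
   = 1 / (1 + 12.589 + 0.12023) = 1/13.709 = 0.07294
[CO3²⁻] = α₂ × DIC = 0.07294 × 2.11 = 0.154 mmol/kg

[CO3²⁻] = 0.154 mmol/kg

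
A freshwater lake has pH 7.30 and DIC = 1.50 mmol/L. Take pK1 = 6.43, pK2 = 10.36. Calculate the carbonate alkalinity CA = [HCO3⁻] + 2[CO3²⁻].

CA = 1.32 mmol/L

CA = [HCO3⁻] + 2[CO3²⁻] = (α₁ + 2α₂)·DIC
At pH 7.30: [H⁺]/K1 = 10^-0.87 = 0.13490, K2/[H⁺] = 10^-3.06 = 0.00087096
α₁ = 1/(1 + 0.13490 + 0.00087096) = 1/1.1358 = 0.8805; α₂ = α₁·K2/[H⁺] = 0.0007669
α₁ + 2α₂ = 0.8820
CA = 0.8820 × 1.50 = 1.32 mmol/L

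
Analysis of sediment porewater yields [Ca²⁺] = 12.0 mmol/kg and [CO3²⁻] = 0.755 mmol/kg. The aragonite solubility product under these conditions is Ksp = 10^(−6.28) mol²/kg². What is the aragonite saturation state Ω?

Ω = 17.3

Ksp = 10^(−6.28) = 5.248×10^-7
Ω = [Ca²⁺][CO3²⁻]/Ksp = (12.0×10^-3)(0.755×10^-3) / 5.248×10^-7 = 17.3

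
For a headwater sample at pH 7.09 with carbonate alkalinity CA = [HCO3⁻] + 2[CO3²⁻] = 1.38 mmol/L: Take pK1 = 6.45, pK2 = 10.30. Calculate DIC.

CA = [HCO3⁻] + 2[CO3²⁻] = (α₁ + 2α₂)·DIC
At pH 7.09: [H⁺]/K1 = 10^-0.64 = 0.22909, K2/[H⁺] = 10^-3.21 = 0.00061660
α₁ = 1/(1 + 0.22909 + 0.00061660) = 1/1.2297 = 0.8132; α₂ = α₁·K2/[H⁺] = 0.0005014
α₁ + 2α₂ = 0.8142
DIC = CA / (α₁ + 2α₂) = 1.38 / 0.8142 = 1.69 mmol/L

DIC = 1.69 mmol/L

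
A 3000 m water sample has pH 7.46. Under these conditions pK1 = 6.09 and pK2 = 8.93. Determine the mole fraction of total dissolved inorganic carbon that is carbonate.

α₂ = 0.0315

α₂ = 1 / (1 + [H⁺]/K2 + [H⁺]²/(K1K2)) = 1 / (1 + 10^+1.47 + 10^+0.10)
   = 1 / (1 + 29.512 + 1.2589) = 1/31.771 = 0.03148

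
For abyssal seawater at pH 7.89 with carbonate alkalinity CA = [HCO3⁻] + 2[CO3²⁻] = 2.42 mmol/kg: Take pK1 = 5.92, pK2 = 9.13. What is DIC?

DIC = 2.32 mmol/kg

CA = [HCO3⁻] + 2[CO3²⁻] = (α₁ + 2α₂)·DIC
At pH 7.89: [H⁺]/K1 = 10^-1.97 = 0.010715, K2/[H⁺] = 10^-1.24 = 0.057544
α₁ = 1/(1 + 0.010715 + 0.057544) = 1/1.0683 = 0.9361; α₂ = α₁·K2/[H⁺] = 0.05387
α₁ + 2α₂ = 1.0438
DIC = CA / (α₁ + 2α₂) = 2.42 / 1.0438 = 2.32 mmol/kg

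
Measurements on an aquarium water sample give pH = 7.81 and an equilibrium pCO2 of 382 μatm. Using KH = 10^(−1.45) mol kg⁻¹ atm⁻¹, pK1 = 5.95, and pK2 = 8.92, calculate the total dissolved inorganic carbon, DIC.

[CO2*] = KH · pCO2 = 10^(−1.45) × 382×10^-6 = 1.355×10^-5 mol/kg
α₀ = 1/(1 + K1/[H⁺] + K1K2/[H⁺]²) = 1/(1 + 10^+1.86 + 10^+0.75) = 0.01265
DIC = [CO2*]/α₀ = 1.355×10^-5 / 0.01265 = 1.07 mmol/kg

DIC = 1.07 mmol/kg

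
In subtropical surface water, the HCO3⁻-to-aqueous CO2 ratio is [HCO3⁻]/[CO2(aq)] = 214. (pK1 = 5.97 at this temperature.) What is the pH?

From K1 = [H⁺][HCO3⁻]/[CO2(aq)]:  pH = pK1 + log₁₀([HCO3⁻]/[CO2(aq)])
log₁₀(214) = +2.330
pH = 5.97 + (+2.330) = 8.30

pH = 8.30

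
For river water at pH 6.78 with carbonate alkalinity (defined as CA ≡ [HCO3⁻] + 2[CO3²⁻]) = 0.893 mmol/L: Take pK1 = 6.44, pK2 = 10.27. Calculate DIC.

DIC = 1.30 mmol/L

CA = [HCO3⁻] + 2[CO3²⁻] = (α₁ + 2α₂)·DIC
At pH 6.78: [H⁺]/K1 = 10^-0.34 = 0.45709, K2/[H⁺] = 10^-3.49 = 0.00032359
α₁ = 1/(1 + 0.45709 + 0.00032359) = 1/1.4574 = 0.6861; α₂ = α₁·K2/[H⁺] = 0.0002220
α₁ + 2α₂ = 0.6866
DIC = CA / (α₁ + 2α₂) = 0.893 / 0.6866 = 1.30 mmol/L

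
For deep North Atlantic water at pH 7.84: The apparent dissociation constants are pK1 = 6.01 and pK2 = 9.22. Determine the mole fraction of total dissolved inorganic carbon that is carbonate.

α₂ = 0.0395

α₂ = 1 / (1 + [H⁺]/K2 + [H⁺]²/(K1K2)) = 1 / (1 + 10^+1.38 + 10^-0.45)
   = 1 / (1 + 23.988 + 0.35481) = 1/25.343 = 0.03946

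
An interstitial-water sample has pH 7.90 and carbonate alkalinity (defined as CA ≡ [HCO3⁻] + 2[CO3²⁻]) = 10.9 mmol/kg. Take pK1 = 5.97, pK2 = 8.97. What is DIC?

CA = [HCO3⁻] + 2[CO3²⁻] = (α₁ + 2α₂)·DIC
At pH 7.90: [H⁺]/K1 = 10^-1.93 = 0.011749, K2/[H⁺] = 10^-1.07 = 0.085114
α₁ = 1/(1 + 0.011749 + 0.085114) = 1/1.0969 = 0.9117; α₂ = α₁·K2/[H⁺] = 0.07760
α₁ + 2α₂ = 1.0669
DIC = CA / (α₁ + 2α₂) = 10.9 / 1.0669 = 10.2 mmol/kg

DIC = 10.2 mmol/kg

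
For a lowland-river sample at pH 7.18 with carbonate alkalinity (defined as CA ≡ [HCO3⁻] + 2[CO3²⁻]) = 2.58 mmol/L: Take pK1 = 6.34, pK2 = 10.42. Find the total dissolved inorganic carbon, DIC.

DIC = 2.95 mmol/L

CA = [HCO3⁻] + 2[CO3²⁻] = (α₁ + 2α₂)·DIC
At pH 7.18: [H⁺]/K1 = 10^-0.84 = 0.14454, K2/[H⁺] = 10^-3.24 = 0.00057544
α₁ = 1/(1 + 0.14454 + 0.00057544) = 1/1.1451 = 0.8733; α₂ = α₁·K2/[H⁺] = 0.0005025
α₁ + 2α₂ = 0.8743
DIC = CA / (α₁ + 2α₂) = 2.58 / 0.8743 = 2.95 mmol/L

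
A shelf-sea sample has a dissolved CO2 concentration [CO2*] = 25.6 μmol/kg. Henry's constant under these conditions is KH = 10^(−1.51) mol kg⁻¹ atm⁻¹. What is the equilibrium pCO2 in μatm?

pCO2 = 828 μatm

KH = 10^(−1.51) = 3.090×10^-2 mol kg⁻¹ atm⁻¹
pCO2 = [CO2*]/KH = 25.6×10^-6 / 3.090×10^-2 = 8.28×10^-4 atm = 828 μatm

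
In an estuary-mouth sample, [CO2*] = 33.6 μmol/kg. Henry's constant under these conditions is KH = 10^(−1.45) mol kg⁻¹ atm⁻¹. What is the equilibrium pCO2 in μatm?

KH = 10^(−1.45) = 3.548×10^-2 mol kg⁻¹ atm⁻¹
pCO2 = [CO2*]/KH = 33.6×10^-6 / 3.548×10^-2 = 9.47×10^-4 atm = 947 μatm

pCO2 = 947 μatm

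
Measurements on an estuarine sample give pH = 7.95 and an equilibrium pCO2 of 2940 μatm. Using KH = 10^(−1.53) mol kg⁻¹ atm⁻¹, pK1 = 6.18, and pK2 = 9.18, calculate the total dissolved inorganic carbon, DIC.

DIC = 5.50 mmol/kg

[CO2*] = KH · pCO2 = 10^(−1.53) × 2940×10^-6 = 8.677×10^-5 mol/kg
α₀ = 1/(1 + K1/[H⁺] + K1K2/[H⁺]²) = 1/(1 + 10^+1.77 + 10^+0.54) = 0.01578
DIC = [CO2*]/α₀ = 8.677×10^-5 / 0.01578 = 5.50 mmol/kg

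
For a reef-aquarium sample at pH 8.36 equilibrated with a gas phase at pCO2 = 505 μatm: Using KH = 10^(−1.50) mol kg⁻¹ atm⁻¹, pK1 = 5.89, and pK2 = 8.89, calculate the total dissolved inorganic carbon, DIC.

[CO2*] = KH · pCO2 = 10^(−1.50) × 505×10^-6 = 1.597×10^-5 mol/kg
α₀ = 1/(1 + K1/[H⁺] + K1K2/[H⁺]²) = 1/(1 + 10^+2.47 + 10^+1.94) = 0.002609
DIC = [CO2*]/α₀ = 1.597×10^-5 / 0.002609 = 6.12 mmol/kg

DIC = 6.12 mmol/kg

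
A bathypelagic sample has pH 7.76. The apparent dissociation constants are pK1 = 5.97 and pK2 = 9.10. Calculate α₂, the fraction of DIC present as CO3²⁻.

α₂ = 1 / (1 + [H⁺]/K2 + [H⁺]²/(K1K2)) = 1 / (1 + 10^+1.34 + 10^-0.45)
   = 1 / (1 + 21.878 + 0.35481) = 1/23.232 = 0.04304

α₂ = 0.0430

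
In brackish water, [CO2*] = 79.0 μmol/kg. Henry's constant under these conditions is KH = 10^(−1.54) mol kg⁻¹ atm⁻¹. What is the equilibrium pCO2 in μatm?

pCO2 = 2740 μatm

KH = 10^(−1.54) = 2.884×10^-2 mol kg⁻¹ atm⁻¹
pCO2 = [CO2*]/KH = 79.0×10^-6 / 2.884×10^-2 = 2.74×10^-3 atm = 2740 μatm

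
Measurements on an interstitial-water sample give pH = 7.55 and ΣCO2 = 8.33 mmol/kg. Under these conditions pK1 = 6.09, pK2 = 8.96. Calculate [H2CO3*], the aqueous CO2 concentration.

α₀ = 1 / (1 + K1/[H⁺] + K1K2/[H⁺]²) = 1 / (1 + 10^+1.46 + 10^+0.05)
   = 1 / (1 + 28.840 + 1.1220) = 1/30.962 = 0.03230
[CO2*] = α₀ × DIC = 0.03230 × 8.33 = 0.269 mmol/kg

[CO2*] = 0.269 mmol/kg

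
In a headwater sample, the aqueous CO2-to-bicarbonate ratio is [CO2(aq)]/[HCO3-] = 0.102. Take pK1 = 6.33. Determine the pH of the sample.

pH = 7.32

From K1 = [H⁺][HCO3-]/[CO2(aq)]:  pH = pK1 − log₁₀([CO2(aq)]/[HCO3-])
log₁₀(0.102) = -0.991
pH = 6.33 − (-0.991) = 7.32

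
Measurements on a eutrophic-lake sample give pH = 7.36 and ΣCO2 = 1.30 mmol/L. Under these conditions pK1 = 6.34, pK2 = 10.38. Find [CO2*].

α₀ = 1 / (1 + K1/[H⁺] + K1K2/[H⁺]²) = 1 / (1 + 10^+1.02 + 10^-2.00)
   = 1 / (1 + 10.471 + 0.010000) = 1/11.481 = 0.08710
[CO2*] = α₀ × DIC = 0.08710 × 1.30 = 0.113 mmol/L

[CO2*] = 0.113 mmol/L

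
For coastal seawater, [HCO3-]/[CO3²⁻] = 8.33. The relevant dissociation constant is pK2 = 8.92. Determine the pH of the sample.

From K2 = [H⁺][CO3²⁻]/[HCO3-]:  pH = pK2 − log₁₀([HCO3-]/[CO3²⁻])
log₁₀(8.33) = +0.921
pH = 8.92 − (+0.921) = 8.00

pH = 8.00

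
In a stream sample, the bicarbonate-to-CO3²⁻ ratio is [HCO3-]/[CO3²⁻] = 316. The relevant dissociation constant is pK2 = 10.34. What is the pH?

From K2 = [H⁺][CO3²⁻]/[HCO3-]:  pH = pK2 − log₁₀([HCO3-]/[CO3²⁻])
log₁₀(316) = +2.500
pH = 10.34 − (+2.500) = 7.84

pH = 7.84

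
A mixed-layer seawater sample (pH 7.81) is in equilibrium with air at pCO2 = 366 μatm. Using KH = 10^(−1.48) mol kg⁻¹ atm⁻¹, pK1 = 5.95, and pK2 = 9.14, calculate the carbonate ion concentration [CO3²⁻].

[CO3²⁻] = 0.0411 mmol/kg

[CO2*] = KH · pCO2 = 10^(−1.48) × 366×10^-6 = 1.212×10^-5 mol/kg
α₀ = 1/(1 + K1/[H⁺] + K1K2/[H⁺]²) = 1/(1 + 10^+1.86 + 10^+0.53) = 0.01302
DIC = [CO2*]/α₀ = 1.212×10^-5 / 0.01302 = 0.9312 mmol/kg
[CO3²⁻] = α₂·DIC; α₂ = 0.04410, so [CO3²⁻] = 0.04410 × 0.9312 = 0.0411 mmol/kg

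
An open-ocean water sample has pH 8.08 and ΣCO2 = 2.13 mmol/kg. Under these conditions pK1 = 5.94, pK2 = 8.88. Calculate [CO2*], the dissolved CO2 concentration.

[CO2*] = 13.2 μmol/kg

α₀ = 1 / (1 + K1/[H⁺] + K1K2/[H⁺]²) = 1 / (1 + 10^+2.14 + 10^+1.34)
   = 1 / (1 + 138.04 + 21.878) = 1/160.92 = 0.006214
[CO2*] = α₀ × DIC = 0.006214 × 2.13 = 0.0132 mmol/kg = 13.2 μmol/kg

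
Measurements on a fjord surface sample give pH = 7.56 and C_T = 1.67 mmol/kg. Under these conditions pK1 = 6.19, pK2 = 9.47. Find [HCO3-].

α₁ = 1 / (1 + [H⁺]/K1 + K2/[H⁺]) = 1 / (1 + 10^-1.37 + 10^-1.91)
   = 1 / (1 + 0.042658 + 0.012303) = 1/1.0550 = 0.9479
[HCO3⁻] = α₁ × DIC = 0.9479 × 1.67 = 1.58 mmol/kg

[HCO3⁻] = 1.58 mmol/kg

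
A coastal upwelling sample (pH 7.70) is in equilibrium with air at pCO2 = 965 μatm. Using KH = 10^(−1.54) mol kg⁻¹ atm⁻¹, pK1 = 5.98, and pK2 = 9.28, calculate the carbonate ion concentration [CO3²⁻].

[CO3²⁻] = 0.0384 mmol/kg

[CO2*] = KH · pCO2 = 10^(−1.54) × 965×10^-6 = 2.783×10^-5 mol/kg
α₀ = 1/(1 + K1/[H⁺] + K1K2/[H⁺]²) = 1/(1 + 10^+1.72 + 10^+0.14) = 0.01823
DIC = [CO2*]/α₀ = 2.783×10^-5 / 0.01823 = 1.527 mmol/kg
[CO3²⁻] = α₂·DIC; α₂ = 0.02516, so [CO3²⁻] = 0.02516 × 1.527 = 0.0384 mmol/kg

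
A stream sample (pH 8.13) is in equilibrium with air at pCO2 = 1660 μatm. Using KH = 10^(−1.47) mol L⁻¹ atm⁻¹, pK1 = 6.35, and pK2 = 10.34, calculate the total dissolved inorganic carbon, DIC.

DIC = 3.47 mmol/L

[CO2*] = KH · pCO2 = 10^(−1.47) × 1660×10^-6 = 5.625×10^-5 mol/L
α₀ = 1/(1 + K1/[H⁺] + K1K2/[H⁺]²) = 1/(1 + 10^+1.78 + 10^-0.43) = 0.01623
DIC = [CO2*]/α₀ = 5.625×10^-5 / 0.01623 = 3.47 mmol/L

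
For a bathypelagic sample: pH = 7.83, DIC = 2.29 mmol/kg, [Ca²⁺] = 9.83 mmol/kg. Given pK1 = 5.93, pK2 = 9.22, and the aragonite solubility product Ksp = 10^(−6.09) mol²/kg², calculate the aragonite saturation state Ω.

α₂ = 1 / (1 + [H⁺]/K2 + [H⁺]²/(K1K2)) = 1 / (1 + 10^+1.39 + 10^-0.51)
   = 1 / (1 + 24.547 + 0.30903) = 1/25.856 = 0.03868
[CO3²⁻] = α₂ × DIC = 0.03868 × 2.29 = 0.08857 mmol/kg
Ksp = 10^(−6.09) = 8.128×10^-7
Ω = [Ca²⁺][CO3²⁻]/Ksp = (9.83×10^-3)(8.857×10^-5) / 8.128×10^-7 = 1.07

Ω = 1.07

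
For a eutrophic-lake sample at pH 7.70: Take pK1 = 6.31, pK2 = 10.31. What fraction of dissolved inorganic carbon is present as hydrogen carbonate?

α₁ = 0.959

α₁ = 1 / (1 + [H⁺]/K1 + K2/[H⁺]) = 1 / (1 + 10^-1.39 + 10^-2.61)
   = 1 / (1 + 0.040738 + 0.0024547) = 1/1.0432 = 0.9586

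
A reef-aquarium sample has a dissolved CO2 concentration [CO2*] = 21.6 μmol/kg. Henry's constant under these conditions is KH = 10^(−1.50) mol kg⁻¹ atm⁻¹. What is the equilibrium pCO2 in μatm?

KH = 10^(−1.50) = 3.162×10^-2 mol kg⁻¹ atm⁻¹
pCO2 = [CO2*]/KH = 21.6×10^-6 / 3.162×10^-2 = 6.83×10^-4 atm = 683 μatm

pCO2 = 683 μatm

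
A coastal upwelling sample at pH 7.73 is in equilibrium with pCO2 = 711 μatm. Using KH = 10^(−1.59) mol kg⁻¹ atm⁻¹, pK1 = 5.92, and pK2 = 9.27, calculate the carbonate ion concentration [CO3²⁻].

[CO2*] = KH · pCO2 = 10^(−1.59) × 711×10^-6 = 1.828×10^-5 mol/kg
α₀ = 1/(1 + K1/[H⁺] + K1K2/[H⁺]²) = 1/(1 + 10^+1.81 + 10^+0.27) = 0.01483
DIC = [CO2*]/α₀ = 1.828×10^-5 / 0.01483 = 1.232 mmol/kg
[CO3²⁻] = α₂·DIC; α₂ = 0.02762, so [CO3²⁻] = 0.02762 × 1.232 = 0.0340 mmol/kg

[CO3²⁻] = 0.0340 mmol/kg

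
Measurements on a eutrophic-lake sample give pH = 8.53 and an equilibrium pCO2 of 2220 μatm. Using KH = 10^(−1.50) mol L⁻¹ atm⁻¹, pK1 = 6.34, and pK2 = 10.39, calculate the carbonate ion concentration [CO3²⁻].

[CO3²⁻] = 0.150 mmol/L

[CO2*] = KH · pCO2 = 10^(−1.50) × 2220×10^-6 = 7.020×10^-5 mol/L
α₀ = 1/(1 + K1/[H⁺] + K1K2/[H⁺]²) = 1/(1 + 10^+2.19 + 10^+0.33) = 0.006328
DIC = [CO2*]/α₀ = 7.020×10^-5 / 0.006328 = 11.09 mmol/L
[CO3²⁻] = α₂·DIC; α₂ = 0.01353, so [CO3²⁻] = 0.01353 × 11.09 = 0.150 mmol/L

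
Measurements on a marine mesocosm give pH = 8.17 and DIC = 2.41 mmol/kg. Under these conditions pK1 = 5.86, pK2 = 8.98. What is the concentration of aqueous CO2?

[CO2*] = 10.2 μmol/kg

α₀ = 1 / (1 + K1/[H⁺] + K1K2/[H⁺]²) = 1 / (1 + 10^+2.31 + 10^+1.50)
   = 1 / (1 + 204.17 + 31.623) = 1/236.80 = 0.004223
[CO2*] = α₀ × DIC = 0.004223 × 2.41 = 0.0102 mmol/kg = 10.2 μmol/kg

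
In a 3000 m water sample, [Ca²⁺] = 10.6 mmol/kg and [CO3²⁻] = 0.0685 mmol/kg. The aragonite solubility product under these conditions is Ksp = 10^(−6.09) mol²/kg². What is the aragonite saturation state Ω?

Ω = 0.893

Ksp = 10^(−6.09) = 8.128×10^-7
Ω = [Ca²⁺][CO3²⁻]/Ksp = (10.6×10^-3)(0.0685×10^-3) / 8.128×10^-7 = 0.893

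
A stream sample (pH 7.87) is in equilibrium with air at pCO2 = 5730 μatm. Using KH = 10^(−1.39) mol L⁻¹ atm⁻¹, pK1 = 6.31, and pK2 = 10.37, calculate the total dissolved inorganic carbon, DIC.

[CO2*] = KH · pCO2 = 10^(−1.39) × 5730×10^-6 = 2.334×10^-4 mol/L
α₀ = 1/(1 + K1/[H⁺] + K1K2/[H⁺]²) = 1/(1 + 10^+1.56 + 10^-0.94) = 0.02672
DIC = [CO2*]/α₀ = 2.334×10^-4 / 0.02672 = 8.74 mmol/L

DIC = 8.74 mmol/L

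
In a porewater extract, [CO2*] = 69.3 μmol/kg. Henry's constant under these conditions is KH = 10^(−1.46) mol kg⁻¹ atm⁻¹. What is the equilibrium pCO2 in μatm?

KH = 10^(−1.46) = 3.467×10^-2 mol kg⁻¹ atm⁻¹
pCO2 = [CO2*]/KH = 69.3×10^-6 / 3.467×10^-2 = 2.00×10^-3 atm = 2000 μatm

pCO2 = 2000 μatm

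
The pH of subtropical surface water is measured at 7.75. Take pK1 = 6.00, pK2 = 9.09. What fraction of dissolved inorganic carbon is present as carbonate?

α₂ = 1 / (1 + [H⁺]/K2 + [H⁺]²/(K1K2)) = 1 / (1 + 10^+1.34 + 10^-0.41)
   = 1 / (1 + 21.878 + 0.38905) = 1/23.267 = 0.04298

α₂ = 0.0430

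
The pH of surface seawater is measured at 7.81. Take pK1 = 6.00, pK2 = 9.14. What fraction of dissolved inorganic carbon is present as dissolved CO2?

α₀ = 0.0146

α₀ = 1 / (1 + K1/[H⁺] + K1K2/[H⁺]²) = 1 / (1 + 10^+1.81 + 10^+0.48)
   = 1 / (1 + 64.565 + 3.0200) = 1/68.585 = 0.01458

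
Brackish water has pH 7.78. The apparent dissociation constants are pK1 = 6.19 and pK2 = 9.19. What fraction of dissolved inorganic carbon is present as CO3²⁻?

α₂ = 1 / (1 + [H⁺]/K2 + [H⁺]²/(K1K2)) = 1 / (1 + 10^+1.41 + 10^-0.18)
   = 1 / (1 + 25.704 + 0.66069) = 1/27.365 = 0.03654

α₂ = 0.0365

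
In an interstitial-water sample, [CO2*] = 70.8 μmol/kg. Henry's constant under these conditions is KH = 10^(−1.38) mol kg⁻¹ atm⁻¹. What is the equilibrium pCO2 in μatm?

pCO2 = 1700 μatm

KH = 10^(−1.38) = 4.169×10^-2 mol kg⁻¹ atm⁻¹
pCO2 = [CO2*]/KH = 70.8×10^-6 / 4.169×10^-2 = 1.70×10^-3 atm = 1700 μatm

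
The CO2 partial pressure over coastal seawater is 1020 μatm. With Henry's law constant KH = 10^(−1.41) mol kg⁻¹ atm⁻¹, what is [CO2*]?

[CO2*] = 39.7 μmol/kg

KH = 10^(−1.41) = 3.890×10^-2 mol kg⁻¹ atm⁻¹
[CO2*] = KH · pCO2 = 3.890×10^-2 × 1020×10^-6 atm = 3.97×10^-5 mol/kg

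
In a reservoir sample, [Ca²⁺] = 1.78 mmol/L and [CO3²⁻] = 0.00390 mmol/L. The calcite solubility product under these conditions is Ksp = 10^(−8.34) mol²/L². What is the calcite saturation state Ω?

Ksp = 10^(−8.34) = 4.571×10^-9
Ω = [Ca²⁺][CO3²⁻]/Ksp = (1.78×10^-3)(0.00390×10^-3) / 4.571×10^-9 = 1.52

Ω = 1.52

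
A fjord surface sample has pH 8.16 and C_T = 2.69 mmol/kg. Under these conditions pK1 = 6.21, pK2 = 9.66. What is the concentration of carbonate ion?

α₂ = 1 / (1 + [H⁺]/K2 + [H⁺]²/(K1K2)) = 1 / (1 + 10^+1.50 + 10^-0.45)
   = 1 / (1 + 31.623 + 0.35481) = 1/32.978 = 0.03032
[CO3²⁻] = α₂ × DIC = 0.03032 × 2.69 = 0.0816 mmol/kg

[CO3²⁻] = 0.0816 mmol/kg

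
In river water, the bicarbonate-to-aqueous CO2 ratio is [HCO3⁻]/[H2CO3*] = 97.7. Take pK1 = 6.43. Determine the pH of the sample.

pH = 8.42

From K1 = [H⁺][HCO3⁻]/[H2CO3*]:  pH = pK1 + log₁₀([HCO3⁻]/[H2CO3*])
log₁₀(97.7) = +1.990
pH = 6.43 + (+1.990) = 8.42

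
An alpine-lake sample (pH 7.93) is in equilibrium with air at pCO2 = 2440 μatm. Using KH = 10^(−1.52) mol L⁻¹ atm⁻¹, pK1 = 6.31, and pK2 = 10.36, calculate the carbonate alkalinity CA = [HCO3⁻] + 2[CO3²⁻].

CA = 3.09 mmol/L

[CO2*] = KH · pCO2 = 10^(−1.52) × 2440×10^-6 = 7.369×10^-5 mol/L
α₀ = 1/(1 + K1/[H⁺] + K1K2/[H⁺]²) = 1/(1 + 10^+1.62 + 10^-0.81) = 0.02334
DIC = [CO2*]/α₀ = 7.369×10^-5 / 0.02334 = 3.157 mmol/L
CA = (α₁ + 2α₂)·DIC = (0.9730 + 2×0.003615) × 3.157 = 3.09 mmol/L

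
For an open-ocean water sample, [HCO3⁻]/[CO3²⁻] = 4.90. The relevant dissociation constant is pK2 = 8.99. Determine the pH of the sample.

pH = 8.30

From K2 = [H⁺][CO3²⁻]/[HCO3⁻]:  pH = pK2 − log₁₀([HCO3⁻]/[CO3²⁻])
log₁₀(4.90) = +0.690
pH = 8.99 − (+0.690) = 8.30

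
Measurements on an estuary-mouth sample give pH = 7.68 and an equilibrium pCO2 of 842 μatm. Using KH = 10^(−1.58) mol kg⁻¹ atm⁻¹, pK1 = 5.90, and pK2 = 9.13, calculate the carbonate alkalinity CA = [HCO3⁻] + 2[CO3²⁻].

[CO2*] = KH · pCO2 = 10^(−1.58) × 842×10^-6 = 2.215×10^-5 mol/kg
α₀ = 1/(1 + K1/[H⁺] + K1K2/[H⁺]²) = 1/(1 + 10^+1.78 + 10^+0.33) = 0.01577
DIC = [CO2*]/α₀ = 2.215×10^-5 / 0.01577 = 1.404 mmol/kg
CA = (α₁ + 2α₂)·DIC = (0.9505 + 2×0.03373) × 1.404 = 1.43 mmol/kg

CA = 1.43 mmol/kg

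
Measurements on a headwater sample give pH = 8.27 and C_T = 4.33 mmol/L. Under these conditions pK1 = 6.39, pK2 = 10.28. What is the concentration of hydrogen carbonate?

α₁ = 1 / (1 + [H⁺]/K1 + K2/[H⁺]) = 1 / (1 + 10^-1.88 + 10^-2.01)
   = 1 / (1 + 0.013183 + 0.0097724) = 1/1.0230 = 0.9776
[HCO3⁻] = α₁ × DIC = 0.9776 × 4.33 = 4.23 mmol/L

[HCO3⁻] = 4.23 mmol/L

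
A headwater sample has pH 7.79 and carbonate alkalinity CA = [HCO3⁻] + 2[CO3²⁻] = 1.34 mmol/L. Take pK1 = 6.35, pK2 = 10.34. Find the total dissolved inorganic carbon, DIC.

DIC = 1.38 mmol/L

CA = [HCO3⁻] + 2[CO3²⁻] = (α₁ + 2α₂)·DIC
At pH 7.79: [H⁺]/K1 = 10^-1.44 = 0.036308, K2/[H⁺] = 10^-2.55 = 0.0028184
α₁ = 1/(1 + 0.036308 + 0.0028184) = 1/1.0391 = 0.9623; α₂ = α₁·K2/[H⁺] = 0.002712
α₁ + 2α₂ = 0.9678
DIC = CA / (α₁ + 2α₂) = 1.34 / 0.9678 = 1.38 mmol/L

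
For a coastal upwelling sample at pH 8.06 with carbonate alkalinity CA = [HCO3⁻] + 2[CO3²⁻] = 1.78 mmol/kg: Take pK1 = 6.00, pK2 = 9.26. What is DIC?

DIC = 1.69 mmol/kg

CA = [HCO3⁻] + 2[CO3²⁻] = (α₁ + 2α₂)·DIC
At pH 8.06: [H⁺]/K1 = 10^-2.06 = 0.0087096, K2/[H⁺] = 10^-1.20 = 0.063096
α₁ = 1/(1 + 0.0087096 + 0.063096) = 1/1.0718 = 0.9330; α₂ = α₁·K2/[H⁺] = 0.05887
α₁ + 2α₂ = 1.0507
DIC = CA / (α₁ + 2α₂) = 1.78 / 1.0507 = 1.69 mmol/kg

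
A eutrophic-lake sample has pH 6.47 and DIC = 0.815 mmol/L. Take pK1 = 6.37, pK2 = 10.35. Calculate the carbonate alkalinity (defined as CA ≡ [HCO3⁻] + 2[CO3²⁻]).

CA = [HCO3⁻] + 2[CO3²⁻] = (α₁ + 2α₂)·DIC
At pH 6.47: [H⁺]/K1 = 10^-0.10 = 0.79433, K2/[H⁺] = 10^-3.88 = 0.00013183
α₁ = 1/(1 + 0.79433 + 0.00013183) = 1/1.7945 = 0.5573; α₂ = α₁·K2/[H⁺] = 7.346×10^-5
α₁ + 2α₂ = 0.5574
CA = 0.5574 × 0.815 = 0.454 mmol/L

CA = 0.454 mmol/L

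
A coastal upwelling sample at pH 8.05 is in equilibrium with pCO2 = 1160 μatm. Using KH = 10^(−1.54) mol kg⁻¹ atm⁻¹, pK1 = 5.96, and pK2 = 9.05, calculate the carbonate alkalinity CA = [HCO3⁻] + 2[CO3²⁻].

CA = 4.94 mmol/kg

[CO2*] = KH · pCO2 = 10^(−1.54) × 1160×10^-6 = 3.345×10^-5 mol/kg
α₀ = 1/(1 + K1/[H⁺] + K1K2/[H⁺]²) = 1/(1 + 10^+2.09 + 10^+1.09) = 0.007335
DIC = [CO2*]/α₀ = 3.345×10^-5 / 0.007335 = 4.561 mmol/kg
CA = (α₁ + 2α₂)·DIC = (0.9024 + 2×0.09024) × 4.561 = 4.94 mmol/kg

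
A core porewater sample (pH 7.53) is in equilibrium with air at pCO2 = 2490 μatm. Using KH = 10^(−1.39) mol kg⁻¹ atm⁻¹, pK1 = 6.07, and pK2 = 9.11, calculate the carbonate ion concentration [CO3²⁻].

[CO3²⁻] = 0.0769 mmol/kg

[CO2*] = KH · pCO2 = 10^(−1.39) × 2490×10^-6 = 1.014×10^-4 mol/kg
α₀ = 1/(1 + K1/[H⁺] + K1K2/[H⁺]²) = 1/(1 + 10^+1.46 + 10^-0.12) = 0.03268
DIC = [CO2*]/α₀ = 1.014×10^-4 / 0.03268 = 3.104 mmol/kg
[CO3²⁻] = α₂·DIC; α₂ = 0.02479, so [CO3²⁻] = 0.02479 × 3.104 = 0.0769 mmol/kg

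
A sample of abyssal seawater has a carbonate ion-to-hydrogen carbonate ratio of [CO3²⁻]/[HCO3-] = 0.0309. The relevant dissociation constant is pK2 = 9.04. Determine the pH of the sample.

From K2 = [H⁺][CO3²⁻]/[HCO3-]:  pH = pK2 + log₁₀([CO3²⁻]/[HCO3-])
log₁₀(0.0309) = -1.510
pH = 9.04 + (-1.510) = 7.53

pH = 7.53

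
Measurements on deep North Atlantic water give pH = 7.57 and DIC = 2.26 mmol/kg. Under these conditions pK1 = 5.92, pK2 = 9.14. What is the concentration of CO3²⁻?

[CO3²⁻] = 0.0580 mmol/kg

α₂ = 1 / (1 + [H⁺]/K2 + [H⁺]²/(K1K2)) = 1 / (1 + 10^+1.57 + 10^-0.08)
   = 1 / (1 + 37.154 + 0.83176) = 1/38.985 = 0.02565
[CO3²⁻] = α₂ × DIC = 0.02565 × 2.26 = 0.0580 mmol/kg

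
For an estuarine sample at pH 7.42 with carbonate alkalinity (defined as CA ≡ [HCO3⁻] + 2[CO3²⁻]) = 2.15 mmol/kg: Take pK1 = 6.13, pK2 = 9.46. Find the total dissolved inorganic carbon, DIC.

DIC = 2.24 mmol/kg

CA = [HCO3⁻] + 2[CO3²⁻] = (α₁ + 2α₂)·DIC
At pH 7.42: [H⁺]/K1 = 10^-1.29 = 0.051286, K2/[H⁺] = 10^-2.04 = 0.0091201
α₁ = 1/(1 + 0.051286 + 0.0091201) = 1/1.0604 = 0.9430; α₂ = α₁·K2/[H⁺] = 0.008601
α₁ + 2α₂ = 0.9602
DIC = CA / (α₁ + 2α₂) = 2.15 / 0.9602 = 2.24 mmol/kg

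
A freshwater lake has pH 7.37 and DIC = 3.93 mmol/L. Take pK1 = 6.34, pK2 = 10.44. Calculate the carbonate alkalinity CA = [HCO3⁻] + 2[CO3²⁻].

CA = 3.60 mmol/L

CA = [HCO3⁻] + 2[CO3²⁻] = (α₁ + 2α₂)·DIC
At pH 7.37: [H⁺]/K1 = 10^-1.03 = 0.093325, K2/[H⁺] = 10^-3.07 = 0.00085114
α₁ = 1/(1 + 0.093325 + 0.00085114) = 1/1.0942 = 0.9139; α₂ = α₁·K2/[H⁺] = 0.0007779
α₁ + 2α₂ = 0.9155
CA = 0.9155 × 3.93 = 3.60 mmol/L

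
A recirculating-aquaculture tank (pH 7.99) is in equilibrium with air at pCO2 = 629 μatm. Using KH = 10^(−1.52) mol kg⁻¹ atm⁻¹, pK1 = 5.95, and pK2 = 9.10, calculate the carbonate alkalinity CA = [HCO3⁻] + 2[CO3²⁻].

[CO2*] = KH · pCO2 = 10^(−1.52) × 629×10^-6 = 1.900×10^-5 mol/kg
α₀ = 1/(1 + K1/[H⁺] + K1K2/[H⁺]²) = 1/(1 + 10^+2.04 + 10^+0.93) = 0.008392
DIC = [CO2*]/α₀ = 1.900×10^-5 / 0.008392 = 2.263 mmol/kg
CA = (α₁ + 2α₂)·DIC = (0.9202 + 2×0.07143) × 2.263 = 2.41 mmol/kg

CA = 2.41 mmol/kg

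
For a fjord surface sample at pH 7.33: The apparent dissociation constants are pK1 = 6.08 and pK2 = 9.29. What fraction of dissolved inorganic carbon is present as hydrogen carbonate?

α₁ = 0.937

α₁ = 1 / (1 + [H⁺]/K1 + K2/[H⁺]) = 1 / (1 + 10^-1.25 + 10^-1.96)
   = 1 / (1 + 0.056234 + 0.010965) = 1/1.0672 = 0.9370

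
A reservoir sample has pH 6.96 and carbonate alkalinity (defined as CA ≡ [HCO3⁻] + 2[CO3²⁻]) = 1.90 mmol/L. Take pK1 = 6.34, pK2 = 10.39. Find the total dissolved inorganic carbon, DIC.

CA = [HCO3⁻] + 2[CO3²⁻] = (α₁ + 2α₂)·DIC
At pH 6.96: [H⁺]/K1 = 10^-0.62 = 0.23988, K2/[H⁺] = 10^-3.43 = 0.00037154
α₁ = 1/(1 + 0.23988 + 0.00037154) = 1/1.2403 = 0.8063; α₂ = α₁·K2/[H⁺] = 0.0002996
α₁ + 2α₂ = 0.8069
DIC = CA / (α₁ + 2α₂) = 1.90 / 0.8069 = 2.35 mmol/L

DIC = 2.35 mmol/L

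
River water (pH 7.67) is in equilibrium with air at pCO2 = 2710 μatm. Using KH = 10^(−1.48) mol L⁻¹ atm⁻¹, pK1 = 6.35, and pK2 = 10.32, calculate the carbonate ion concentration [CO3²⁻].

[CO3²⁻] = 4.20 μmol/L

[CO2*] = KH · pCO2 = 10^(−1.48) × 2710×10^-6 = 8.974×10^-5 mol/L
α₀ = 1/(1 + K1/[H⁺] + K1K2/[H⁺]²) = 1/(1 + 10^+1.32 + 10^-1.33) = 0.04558
DIC = [CO2*]/α₀ = 8.974×10^-5 / 0.04558 = 1.969 mmol/L
[CO3²⁻] = α₂·DIC; α₂ = 0.002132, so [CO3²⁻] = 0.002132 × 1.969 = 0.00420 mmol/L = 4.20 μmol/L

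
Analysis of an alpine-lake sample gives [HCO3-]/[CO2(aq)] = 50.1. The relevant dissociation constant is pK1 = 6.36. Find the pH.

From K1 = [H⁺][HCO3-]/[CO2(aq)]:  pH = pK1 + log₁₀([HCO3-]/[CO2(aq)])
log₁₀(50.1) = +1.700
pH = 6.36 + (+1.700) = 8.06

pH = 8.06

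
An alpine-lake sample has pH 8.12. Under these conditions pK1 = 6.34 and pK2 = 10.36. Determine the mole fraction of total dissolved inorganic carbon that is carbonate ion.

α₂ = 0.00563

α₂ = 1 / (1 + [H⁺]/K2 + [H⁺]²/(K1K2)) = 1 / (1 + 10^+2.24 + 10^+0.46)
   = 1 / (1 + 173.78 + 2.8840) = 1/177.66 = 0.005629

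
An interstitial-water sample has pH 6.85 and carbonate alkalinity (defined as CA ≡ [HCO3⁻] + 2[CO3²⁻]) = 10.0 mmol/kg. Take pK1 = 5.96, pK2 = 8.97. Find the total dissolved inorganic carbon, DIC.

CA = [HCO3⁻] + 2[CO3²⁻] = (α₁ + 2α₂)·DIC
At pH 6.85: [H⁺]/K1 = 10^-0.89 = 0.12882, K2/[H⁺] = 10^-2.12 = 0.0075858
α₁ = 1/(1 + 0.12882 + 0.0075858) = 1/1.1364 = 0.8800; α₂ = α₁·K2/[H⁺] = 0.006675
α₁ + 2α₂ = 0.8933
DIC = CA / (α₁ + 2α₂) = 10.0 / 0.8933 = 11.2 mmol/kg

DIC = 11.2 mmol/kg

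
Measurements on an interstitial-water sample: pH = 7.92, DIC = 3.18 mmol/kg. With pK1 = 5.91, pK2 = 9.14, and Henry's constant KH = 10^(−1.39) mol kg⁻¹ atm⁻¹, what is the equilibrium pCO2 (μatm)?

pCO2 = 713 μatm

α₀ = 1 / (1 + K1/[H⁺] + K1K2/[H⁺]²) = 1 / (1 + 10^+2.01 + 10^+0.79)
   = 1 / (1 + 102.33 + 6.1660) = 1/109.50 = 0.009133
[CO2*] = α₀ × DIC = 0.009133 × 3.18 = 0.02904 mmol/kg
pCO2 = [CO2*]/KH = 2.904×10^-5 / 4.074×10^-2 = 713 μatm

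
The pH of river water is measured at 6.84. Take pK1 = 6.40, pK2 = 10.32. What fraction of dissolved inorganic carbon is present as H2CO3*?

α₀ = 0.266

α₀ = 1 / (1 + K1/[H⁺] + K1K2/[H⁺]²) = 1 / (1 + 10^+0.44 + 10^-3.04)
   = 1 / (1 + 2.7542 + 0.00091201) = 1/3.7551 = 0.2663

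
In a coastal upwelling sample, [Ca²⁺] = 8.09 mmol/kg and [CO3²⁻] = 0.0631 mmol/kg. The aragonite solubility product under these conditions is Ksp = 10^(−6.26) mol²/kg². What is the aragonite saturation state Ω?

Ksp = 10^(−6.26) = 5.495×10^-7
Ω = [Ca²⁺][CO3²⁻]/Ksp = (8.09×10^-3)(0.0631×10^-3) / 5.495×10^-7 = 0.929

Ω = 0.929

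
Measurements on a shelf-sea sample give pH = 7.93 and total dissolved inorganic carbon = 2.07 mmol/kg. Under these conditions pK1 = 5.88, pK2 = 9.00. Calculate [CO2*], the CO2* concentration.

α₀ = 1 / (1 + K1/[H⁺] + K1K2/[H⁺]²) = 1 / (1 + 10^+2.05 + 10^+0.98)
   = 1 / (1 + 112.20 + 9.5499) = 1/122.75 = 0.008147
[CO2*] = α₀ × DIC = 0.008147 × 2.07 = 0.0169 mmol/kg = 16.9 μmol/kg

[CO2*] = 16.9 μmol/kg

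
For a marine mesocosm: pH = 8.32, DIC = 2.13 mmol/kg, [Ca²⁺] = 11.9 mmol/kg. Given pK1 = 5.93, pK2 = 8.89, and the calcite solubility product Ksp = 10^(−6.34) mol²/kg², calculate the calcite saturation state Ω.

α₂ = 1 / (1 + [H⁺]/K2 + [H⁺]²/(K1K2)) = 1 / (1 + 10^+0.57 + 10^-1.82)
   = 1 / (1 + 3.7154 + 0.015136) = 1/4.7305 = 0.2114
[CO3²⁻] = α₂ × DIC = 0.2114 × 2.13 = 0.4503 mmol/kg
Ksp = 10^(−6.34) = 4.571×10^-7
Ω = [Ca²⁺][CO3²⁻]/Ksp = (11.9×10^-3)(4.503×10^-4) / 4.571×10^-7 = 11.7

Ω = 11.7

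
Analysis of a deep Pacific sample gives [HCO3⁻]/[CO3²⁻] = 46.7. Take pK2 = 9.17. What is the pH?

From K2 = [H⁺][CO3²⁻]/[HCO3⁻]:  pH = pK2 − log₁₀([HCO3⁻]/[CO3²⁻])
log₁₀(46.7) = +1.669
pH = 9.17 − (+1.669) = 7.50

pH = 7.50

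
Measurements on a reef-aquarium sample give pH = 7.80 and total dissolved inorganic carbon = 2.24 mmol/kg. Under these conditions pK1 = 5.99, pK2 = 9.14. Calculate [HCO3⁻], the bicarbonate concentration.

α₁ = 1 / (1 + [H⁺]/K1 + K2/[H⁺]) = 1 / (1 + 10^-1.81 + 10^-1.34)
   = 1 / (1 + 0.015488 + 0.045709) = 1/1.0612 = 0.9423
[HCO3⁻] = α₁ × DIC = 0.9423 × 2.24 = 2.11 mmol/kg

[HCO3⁻] = 2.11 mmol/kg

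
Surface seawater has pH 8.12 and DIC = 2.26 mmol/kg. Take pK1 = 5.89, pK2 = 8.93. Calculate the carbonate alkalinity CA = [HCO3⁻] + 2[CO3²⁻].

CA = [HCO3⁻] + 2[CO3²⁻] = (α₁ + 2α₂)·DIC
At pH 8.12: [H⁺]/K1 = 10^-2.23 = 0.0058884, K2/[H⁺] = 10^-0.81 = 0.15488
α₁ = 1/(1 + 0.0058884 + 0.15488) = 1/1.1608 = 0.8615; α₂ = α₁·K2/[H⁺] = 0.1334
α₁ + 2α₂ = 1.1284
CA = 1.1284 × 2.26 = 2.55 mmol/kg

CA = 2.55 mmol/kg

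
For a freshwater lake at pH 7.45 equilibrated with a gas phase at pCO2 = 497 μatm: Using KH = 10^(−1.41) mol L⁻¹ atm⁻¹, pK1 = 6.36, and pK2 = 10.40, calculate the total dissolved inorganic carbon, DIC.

DIC = 0.257 mmol/L

[CO2*] = KH · pCO2 = 10^(−1.41) × 497×10^-6 = 1.934×10^-5 mol/L
α₀ = 1/(1 + K1/[H⁺] + K1K2/[H⁺]²) = 1/(1 + 10^+1.09 + 10^-1.86) = 0.07509
DIC = [CO2*]/α₀ = 1.934×10^-5 / 0.07509 = 0.257 mmol/L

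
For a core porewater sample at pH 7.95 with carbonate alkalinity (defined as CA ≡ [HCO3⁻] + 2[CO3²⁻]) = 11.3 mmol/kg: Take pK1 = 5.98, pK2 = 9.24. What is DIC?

DIC = 10.9 mmol/kg

CA = [HCO3⁻] + 2[CO3²⁻] = (α₁ + 2α₂)·DIC
At pH 7.95: [H⁺]/K1 = 10^-1.97 = 0.010715, K2/[H⁺] = 10^-1.29 = 0.051286
α₁ = 1/(1 + 0.010715 + 0.051286) = 1/1.0620 = 0.9416; α₂ = α₁·K2/[H⁺] = 0.04829
α₁ + 2α₂ = 1.0382
DIC = CA / (α₁ + 2α₂) = 11.3 / 1.0382 = 10.9 mmol/kg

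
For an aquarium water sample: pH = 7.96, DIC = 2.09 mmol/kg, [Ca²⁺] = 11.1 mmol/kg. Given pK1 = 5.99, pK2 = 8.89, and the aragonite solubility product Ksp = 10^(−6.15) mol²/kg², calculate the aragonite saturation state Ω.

Ω = 3.41

α₂ = 1 / (1 + [H⁺]/K2 + [H⁺]²/(K1K2)) = 1 / (1 + 10^+0.93 + 10^-1.04)
   = 1 / (1 + 8.5114 + 0.091201) = 1/9.6026 = 0.1041
[CO3²⁻] = α₂ × DIC = 0.1041 × 2.09 = 0.2176 mmol/kg
Ksp = 10^(−6.15) = 7.079×10^-7
Ω = [Ca²⁺][CO3²⁻]/Ksp = (11.1×10^-3)(2.176×10^-4) / 7.079×10^-7 = 3.41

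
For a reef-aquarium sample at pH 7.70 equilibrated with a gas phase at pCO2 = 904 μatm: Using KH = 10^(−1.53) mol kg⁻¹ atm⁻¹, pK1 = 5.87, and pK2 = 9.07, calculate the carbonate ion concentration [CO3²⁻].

[CO2*] = KH · pCO2 = 10^(−1.53) × 904×10^-6 = 2.668×10^-5 mol/kg
α₀ = 1/(1 + K1/[H⁺] + K1K2/[H⁺]²) = 1/(1 + 10^+1.83 + 10^+0.46) = 0.01399
DIC = [CO2*]/α₀ = 2.668×10^-5 / 0.01399 = 1.907 mmol/kg
[CO3²⁻] = α₂·DIC; α₂ = 0.04034, so [CO3²⁻] = 0.04034 × 1.907 = 0.0769 mmol/kg

[CO3²⁻] = 0.0769 mmol/kg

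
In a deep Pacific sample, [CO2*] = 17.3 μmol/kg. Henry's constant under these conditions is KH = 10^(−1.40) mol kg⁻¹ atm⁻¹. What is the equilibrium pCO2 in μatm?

KH = 10^(−1.40) = 3.981×10^-2 mol kg⁻¹ atm⁻¹
pCO2 = [CO2*]/KH = 17.3×10^-6 / 3.981×10^-2 = 4.35×10^-4 atm = 435 μatm

pCO2 = 435 μatm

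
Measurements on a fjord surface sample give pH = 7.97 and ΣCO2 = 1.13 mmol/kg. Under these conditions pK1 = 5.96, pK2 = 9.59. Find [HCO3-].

[HCO3⁻] = 1.09 mmol/kg

α₁ = 1 / (1 + [H⁺]/K1 + K2/[H⁺]) = 1 / (1 + 10^-2.01 + 10^-1.62)
   = 1 / (1 + 0.0097724 + 0.023988) = 1/1.0338 = 0.9673
[HCO3⁻] = α₁ × DIC = 0.9673 × 1.13 = 1.09 mmol/kg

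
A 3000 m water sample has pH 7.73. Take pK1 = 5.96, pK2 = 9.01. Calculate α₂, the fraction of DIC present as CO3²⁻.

α₂ = 1 / (1 + [H⁺]/K2 + [H⁺]²/(K1K2)) = 1 / (1 + 10^+1.28 + 10^-0.49)
   = 1 / (1 + 19.055 + 0.32359) = 1/20.378 = 0.04907

α₂ = 0.0491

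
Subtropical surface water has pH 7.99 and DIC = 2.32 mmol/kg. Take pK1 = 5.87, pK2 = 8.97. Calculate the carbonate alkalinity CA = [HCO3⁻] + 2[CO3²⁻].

CA = [HCO3⁻] + 2[CO3²⁻] = (α₁ + 2α₂)·DIC
At pH 7.99: [H⁺]/K1 = 10^-2.12 = 0.0075858, K2/[H⁺] = 10^-0.98 = 0.10471
α₁ = 1/(1 + 0.0075858 + 0.10471) = 1/1.1123 = 0.8990; α₂ = α₁·K2/[H⁺] = 0.09414
α₁ + 2α₂ = 1.0873
CA = 1.0873 × 2.32 = 2.52 mmol/kg

CA = 2.52 mmol/kg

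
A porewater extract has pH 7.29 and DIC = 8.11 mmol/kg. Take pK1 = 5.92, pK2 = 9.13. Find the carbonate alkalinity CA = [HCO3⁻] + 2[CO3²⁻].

CA = [HCO3⁻] + 2[CO3²⁻] = (α₁ + 2α₂)·DIC
At pH 7.29: [H⁺]/K1 = 10^-1.37 = 0.042658, K2/[H⁺] = 10^-1.84 = 0.014454
α₁ = 1/(1 + 0.042658 + 0.014454) = 1/1.0571 = 0.9460; α₂ = α₁·K2/[H⁺] = 0.01367
α₁ + 2α₂ = 0.9733
CA = 0.9733 × 8.11 = 7.89 mmol/kg

CA = 7.89 mmol/kg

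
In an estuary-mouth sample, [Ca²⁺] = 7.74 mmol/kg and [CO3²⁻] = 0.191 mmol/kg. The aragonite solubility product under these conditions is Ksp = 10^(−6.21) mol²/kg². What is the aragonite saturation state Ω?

Ω = 2.40

Ksp = 10^(−6.21) = 6.166×10^-7
Ω = [Ca²⁺][CO3²⁻]/Ksp = (7.74×10^-3)(0.191×10^-3) / 6.166×10^-7 = 2.40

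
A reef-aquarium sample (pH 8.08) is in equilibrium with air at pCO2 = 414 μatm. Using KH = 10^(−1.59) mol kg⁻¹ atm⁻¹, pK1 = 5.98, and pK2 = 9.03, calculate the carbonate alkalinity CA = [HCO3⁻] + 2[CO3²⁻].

CA = 1.64 mmol/kg

[CO2*] = KH · pCO2 = 10^(−1.59) × 414×10^-6 = 1.064×10^-5 mol/kg
α₀ = 1/(1 + K1/[H⁺] + K1K2/[H⁺]²) = 1/(1 + 10^+2.10 + 10^+1.15) = 0.007091
DIC = [CO2*]/α₀ = 1.064×10^-5 / 0.007091 = 1.501 mmol/kg
CA = (α₁ + 2α₂)·DIC = (0.8927 + 2×0.1002) × 1.501 = 1.64 mmol/kg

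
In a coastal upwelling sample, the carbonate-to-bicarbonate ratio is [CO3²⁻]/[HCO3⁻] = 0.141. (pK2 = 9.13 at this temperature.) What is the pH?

From K2 = [H⁺][CO3²⁻]/[HCO3⁻]:  pH = pK2 + log₁₀([CO3²⁻]/[HCO3⁻])
log₁₀(0.141) = -0.851
pH = 9.13 + (-0.851) = 8.28

pH = 8.28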